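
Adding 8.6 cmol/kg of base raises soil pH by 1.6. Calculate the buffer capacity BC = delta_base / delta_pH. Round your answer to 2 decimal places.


Step 1: BC = change in base / change in pH
Step 2: BC = 8.6 / 1.6
Step 3: BC = 5.38 cmol/(kg*pH unit)

5.38


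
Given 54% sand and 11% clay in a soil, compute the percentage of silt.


Step 1: sand + silt + clay = 100%
Step 2: silt = 100 - sand - clay
Step 3: silt = 100 - 54 - 11
Step 4: silt = 35%

35


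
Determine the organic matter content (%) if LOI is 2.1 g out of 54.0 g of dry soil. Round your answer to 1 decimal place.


Step 1: OM% = 100 * LOI / sample mass
Step 2: OM = 100 * 2.1 / 54.0
Step 3: OM = 3.9%

3.9


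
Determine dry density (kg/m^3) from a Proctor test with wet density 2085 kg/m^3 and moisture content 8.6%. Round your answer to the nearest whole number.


Step 1: Dry density = wet density / (1 + w/100)
Step 2: Dry density = 2085 / (1 + 8.6/100)
Step 3: Dry density = 2085 / 1.086
Step 4: Dry density = 1920 kg/m^3

1920


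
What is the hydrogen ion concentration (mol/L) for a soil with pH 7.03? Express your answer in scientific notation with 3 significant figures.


Step 1: [H+] = 10^(-pH)
Step 2: [H+] = 10^(-7.03)
Step 3: [H+] = 9.33e-08 mol/L

9.33e-08


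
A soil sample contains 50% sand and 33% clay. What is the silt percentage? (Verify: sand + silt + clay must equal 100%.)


Step 1: sand + silt + clay = 100%
Step 2: silt = 100 - sand - clay
Step 3: silt = 100 - 50 - 33
Step 4: silt = 17%

17


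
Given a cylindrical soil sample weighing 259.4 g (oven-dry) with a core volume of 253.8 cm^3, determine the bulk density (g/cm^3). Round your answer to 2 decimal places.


Step 1: Identify the formula: BD = dry mass / volume
Step 2: Substitute values: BD = 259.4 / 253.8
Step 3: BD = 1.02 g/cm^3

1.02


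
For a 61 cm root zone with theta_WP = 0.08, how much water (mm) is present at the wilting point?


Step 1: Water (mm) = theta_WP * depth * 10
Step 2: Water = 0.08 * 61 * 10
Step 3: Water = 48.8 mm

48.8


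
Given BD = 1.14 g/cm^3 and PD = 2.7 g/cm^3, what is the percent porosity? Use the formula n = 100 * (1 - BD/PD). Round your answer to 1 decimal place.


Step 1: Formula: n = 100 * (1 - BD / PD)
Step 2: n = 100 * (1 - 1.14 / 2.7)
Step 3: n = 100 * (1 - 0.42222)
Step 4: n = 57.8%

57.8


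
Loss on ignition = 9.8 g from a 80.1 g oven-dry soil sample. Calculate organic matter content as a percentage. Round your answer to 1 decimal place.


Step 1: OM% = 100 * LOI / sample mass
Step 2: OM = 100 * 9.8 / 80.1
Step 3: OM = 12.2%

12.2


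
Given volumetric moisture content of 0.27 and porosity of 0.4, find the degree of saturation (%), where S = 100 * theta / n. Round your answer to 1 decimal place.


Step 1: S = 100 * theta_v / n
Step 2: S = 100 * 0.27 / 0.4
Step 3: S = 67.5%

67.5


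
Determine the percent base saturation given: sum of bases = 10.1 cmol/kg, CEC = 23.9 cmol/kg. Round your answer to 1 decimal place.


Step 1: BS = 100 * (sum of bases) / CEC
Step 2: BS = 100 * 10.1 / 23.9
Step 3: BS = 42.3%

42.3


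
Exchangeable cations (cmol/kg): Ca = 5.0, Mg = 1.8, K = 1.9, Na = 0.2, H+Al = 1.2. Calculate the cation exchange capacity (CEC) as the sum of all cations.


Step 1: CEC = Ca + Mg + K + Na + (H+Al)
Step 2: CEC = 5.0 + 1.8 + 1.9 + 0.2 + 1.2
Step 3: CEC = 10.1 cmol/kg

10.1


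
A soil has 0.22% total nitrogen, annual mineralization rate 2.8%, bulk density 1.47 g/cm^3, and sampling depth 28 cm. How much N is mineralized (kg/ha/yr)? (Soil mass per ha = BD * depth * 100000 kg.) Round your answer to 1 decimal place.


Step 1: Soil mass per ha = BD * depth * 100000 = 1.47 * 28 * 100000 = 4116000 kg
Step 2: Total N pool = soil mass * N%/100 = 4116000 * 0.22/100 = 9055.2 kg/ha
Step 3: N mineralized = N pool * rate%/100 = 9055.2 * 2.8/100 = 253.5 kg/ha/yr

253.5


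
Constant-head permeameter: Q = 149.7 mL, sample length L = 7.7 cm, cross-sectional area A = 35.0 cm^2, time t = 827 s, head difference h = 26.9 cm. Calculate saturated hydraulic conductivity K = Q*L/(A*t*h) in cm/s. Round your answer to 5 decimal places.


Step 1: K = Q * L / (A * t * h)
Step 2: Numerator = 149.7 * 7.7 = 1152.69
Step 3: Denominator = 35.0 * 827 * 26.9 = 778620.5
Step 4: K = 1152.69 / 778620.5 = 0.00148 cm/s

0.00148


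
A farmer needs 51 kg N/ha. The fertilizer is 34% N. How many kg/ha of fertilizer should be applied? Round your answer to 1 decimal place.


Step 1: Fertilizer rate = target N / (N content / 100)
Step 2: Rate = 51 / (34 / 100)
Step 3: Rate = 51 / 0.34
Step 4: Rate = 150.0 kg/ha

150.0


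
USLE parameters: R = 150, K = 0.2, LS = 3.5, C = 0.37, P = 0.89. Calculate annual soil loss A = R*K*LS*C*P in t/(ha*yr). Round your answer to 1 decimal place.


Step 1: A = R * K * LS * C * P
Step 2: R * K = 150 * 0.2 = 30.0
Step 3: (R*K) * LS = 30.0 * 3.5 = 105.0
Step 4: * C * P = 105.0 * 0.37 * 0.89 = 34.6
Step 5: A = 34.6 t/(ha*yr)

34.6


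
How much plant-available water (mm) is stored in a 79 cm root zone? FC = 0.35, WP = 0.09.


Step 1: Available water = (FC - WP) * depth * 10
Step 2: AW = (0.35 - 0.09) * 79 * 10
Step 3: AW = 0.26 * 79 * 10
Step 4: AW = 205.4 mm

205.4


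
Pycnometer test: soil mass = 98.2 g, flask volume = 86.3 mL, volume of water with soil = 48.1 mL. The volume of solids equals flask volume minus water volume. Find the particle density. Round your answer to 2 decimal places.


Step 1: Volume of solids = flask volume - water volume with soil
Step 2: V_solids = 86.3 - 48.1 = 38.2 mL
Step 3: Particle density = mass / V_solids = 98.2 / 38.2 = 2.57 g/cm^3

2.57


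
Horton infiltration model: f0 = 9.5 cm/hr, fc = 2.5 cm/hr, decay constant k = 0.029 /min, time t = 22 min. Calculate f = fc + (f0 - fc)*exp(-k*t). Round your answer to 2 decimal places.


Step 1: f = fc + (f0 - fc) * exp(-k * t)
Step 2: exp(-0.029 * 22) = 0.528348
Step 3: f = 2.5 + (9.5 - 2.5) * 0.528348
Step 4: f = 2.5 + 7.0 * 0.528348
Step 5: f = 6.2 cm/hr

6.2


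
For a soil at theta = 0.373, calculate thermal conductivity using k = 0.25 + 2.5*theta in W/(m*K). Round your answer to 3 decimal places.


Step 1: k = 0.25 + 2.5 * theta
Step 2: k = 0.25 + 2.5 * 0.373
Step 3: k = 0.25 + 0.933
Step 4: k = 1.183 W/(m*K)

1.183


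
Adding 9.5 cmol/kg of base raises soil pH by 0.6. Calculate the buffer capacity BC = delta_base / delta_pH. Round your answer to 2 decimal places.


Step 1: BC = change in base / change in pH
Step 2: BC = 9.5 / 0.6
Step 3: BC = 15.83 cmol/(kg*pH unit)

15.83


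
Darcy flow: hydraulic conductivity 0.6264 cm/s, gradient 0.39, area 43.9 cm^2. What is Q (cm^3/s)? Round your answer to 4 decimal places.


Step 1: Apply Darcy's law: Q = K * i * A
Step 2: Q = 0.6264 * 0.39 * 43.9
Step 3: Q = 10.7246 cm^3/s

10.7246


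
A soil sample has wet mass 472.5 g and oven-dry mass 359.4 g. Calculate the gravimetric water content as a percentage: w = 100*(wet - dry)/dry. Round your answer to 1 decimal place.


Step 1: Water mass = wet - dry = 472.5 - 359.4 = 113.1 g
Step 2: w = 100 * water mass / dry mass
Step 3: w = 100 * 113.1 / 359.4 = 31.5%

31.5


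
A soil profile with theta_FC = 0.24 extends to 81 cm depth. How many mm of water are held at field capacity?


Step 1: Water (mm) = theta_FC * depth (cm) * 10
Step 2: Water = 0.24 * 81 * 10
Step 3: Water = 194.4 mm

194.4


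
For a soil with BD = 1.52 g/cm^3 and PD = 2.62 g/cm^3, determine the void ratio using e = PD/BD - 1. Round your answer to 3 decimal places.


Step 1: e = PD / BD - 1
Step 2: e = 2.62 / 1.52 - 1
Step 3: e = 1.72368 - 1
Step 4: e = 0.724

0.724


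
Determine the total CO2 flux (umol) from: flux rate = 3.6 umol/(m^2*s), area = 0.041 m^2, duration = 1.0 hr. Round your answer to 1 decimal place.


Step 1: Convert time to seconds: 1.0 hr * 3600 = 3600.0 s
Step 2: Total = flux * area * time_s
Step 3: Total = 3.6 * 0.041 * 3600.0
Step 4: Total = 531.4 umol

531.4


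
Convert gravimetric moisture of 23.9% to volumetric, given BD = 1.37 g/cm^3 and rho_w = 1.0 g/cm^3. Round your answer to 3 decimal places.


Step 1: theta = (w / 100) * BD / rho_w
Step 2: theta = (23.9 / 100) * 1.37 / 1.0
Step 3: theta = 0.239 * 1.37
Step 4: theta = 0.327

0.327


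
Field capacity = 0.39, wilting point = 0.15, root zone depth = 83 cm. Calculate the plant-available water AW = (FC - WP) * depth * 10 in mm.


Step 1: Available water = (FC - WP) * depth * 10
Step 2: AW = (0.39 - 0.15) * 83 * 10
Step 3: AW = 0.24 * 83 * 10
Step 4: AW = 199.2 mm

199.2


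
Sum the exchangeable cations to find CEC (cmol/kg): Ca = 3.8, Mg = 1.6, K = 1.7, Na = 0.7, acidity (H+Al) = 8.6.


Step 1: CEC = Ca + Mg + K + Na + (H+Al)
Step 2: CEC = 3.8 + 1.6 + 1.7 + 0.7 + 8.6
Step 3: CEC = 16.4 cmol/kg

16.4


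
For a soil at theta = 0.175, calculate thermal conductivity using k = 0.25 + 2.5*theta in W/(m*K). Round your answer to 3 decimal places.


Step 1: k = 0.25 + 2.5 * theta
Step 2: k = 0.25 + 2.5 * 0.175
Step 3: k = 0.25 + 0.438
Step 4: k = 0.688 W/(m*K)

0.688


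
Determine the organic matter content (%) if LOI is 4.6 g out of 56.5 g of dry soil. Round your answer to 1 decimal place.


Step 1: OM% = 100 * LOI / sample mass
Step 2: OM = 100 * 4.6 / 56.5
Step 3: OM = 8.1%

8.1


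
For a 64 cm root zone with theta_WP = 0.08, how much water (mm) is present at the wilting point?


Step 1: Water (mm) = theta_WP * depth * 10
Step 2: Water = 0.08 * 64 * 10
Step 3: Water = 51.2 mm

51.2


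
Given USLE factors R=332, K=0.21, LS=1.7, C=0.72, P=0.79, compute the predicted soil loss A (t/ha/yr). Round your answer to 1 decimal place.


Step 1: A = R * K * LS * C * P
Step 2: R * K = 332 * 0.21 = 69.72
Step 3: (R*K) * LS = 69.72 * 1.7 = 118.524
Step 4: * C * P = 118.524 * 0.72 * 0.79 = 67.4
Step 5: A = 67.4 t/(ha*yr)

67.4


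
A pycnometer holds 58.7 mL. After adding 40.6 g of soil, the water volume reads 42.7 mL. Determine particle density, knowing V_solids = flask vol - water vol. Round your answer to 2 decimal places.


Step 1: Volume of solids = flask volume - water volume with soil
Step 2: V_solids = 58.7 - 42.7 = 16.0 mL
Step 3: Particle density = mass / V_solids = 40.6 / 16.0 = 2.54 g/cm^3

2.54


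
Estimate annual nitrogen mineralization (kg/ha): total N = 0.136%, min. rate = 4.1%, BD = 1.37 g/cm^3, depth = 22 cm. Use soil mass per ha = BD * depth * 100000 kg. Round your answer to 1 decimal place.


Step 1: Soil mass per ha = BD * depth * 100000 = 1.37 * 22 * 100000 = 3014000 kg
Step 2: Total N pool = soil mass * N%/100 = 3014000 * 0.136/100 = 4099.04 kg/ha
Step 3: N mineralized = N pool * rate%/100 = 4099.04 * 4.1/100 = 168.1 kg/ha/yr

168.1


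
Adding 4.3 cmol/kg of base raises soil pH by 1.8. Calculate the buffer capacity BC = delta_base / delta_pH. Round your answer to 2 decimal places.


Step 1: BC = change in base / change in pH
Step 2: BC = 4.3 / 1.8
Step 3: BC = 2.39 cmol/(kg*pH unit)

2.39


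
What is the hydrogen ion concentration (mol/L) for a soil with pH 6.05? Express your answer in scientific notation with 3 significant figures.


Step 1: [H+] = 10^(-pH)
Step 2: [H+] = 10^(-6.05)
Step 3: [H+] = 8.91e-07 mol/L

8.91e-07


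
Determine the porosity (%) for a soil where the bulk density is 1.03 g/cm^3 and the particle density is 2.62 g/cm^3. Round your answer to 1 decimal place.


Step 1: Formula: n = 100 * (1 - BD / PD)
Step 2: n = 100 * (1 - 1.03 / 2.62)
Step 3: n = 100 * (1 - 0.39313)
Step 4: n = 60.7%

60.7


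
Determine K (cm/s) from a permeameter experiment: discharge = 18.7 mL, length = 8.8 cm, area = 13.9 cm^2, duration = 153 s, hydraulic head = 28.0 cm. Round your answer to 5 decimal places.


Step 1: K = Q * L / (A * t * h)
Step 2: Numerator = 18.7 * 8.8 = 164.56
Step 3: Denominator = 13.9 * 153 * 28.0 = 59547.6
Step 4: K = 164.56 / 59547.6 = 0.00276 cm/s

0.00276


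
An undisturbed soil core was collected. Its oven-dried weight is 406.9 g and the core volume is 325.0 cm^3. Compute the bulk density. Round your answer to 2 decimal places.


Step 1: Identify the formula: BD = dry mass / volume
Step 2: Substitute values: BD = 406.9 / 325.0
Step 3: BD = 1.25 g/cm^3

1.25


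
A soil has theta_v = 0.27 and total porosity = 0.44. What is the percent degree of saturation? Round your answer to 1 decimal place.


Step 1: S = 100 * theta_v / n
Step 2: S = 100 * 0.27 / 0.44
Step 3: S = 61.4%

61.4


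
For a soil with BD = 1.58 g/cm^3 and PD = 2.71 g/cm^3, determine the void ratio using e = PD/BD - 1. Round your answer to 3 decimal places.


Step 1: e = PD / BD - 1
Step 2: e = 2.71 / 1.58 - 1
Step 3: e = 1.71519 - 1
Step 4: e = 0.715

0.715


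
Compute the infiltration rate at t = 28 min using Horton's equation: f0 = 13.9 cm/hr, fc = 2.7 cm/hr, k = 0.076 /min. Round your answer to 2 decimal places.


Step 1: f = fc + (f0 - fc) * exp(-k * t)
Step 2: exp(-0.076 * 28) = 0.119075
Step 3: f = 2.7 + (13.9 - 2.7) * 0.119075
Step 4: f = 2.7 + 11.2 * 0.119075
Step 5: f = 4.03 cm/hr

4.03


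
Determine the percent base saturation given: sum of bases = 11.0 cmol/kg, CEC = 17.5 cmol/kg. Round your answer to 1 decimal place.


Step 1: BS = 100 * (sum of bases) / CEC
Step 2: BS = 100 * 11.0 / 17.5
Step 3: BS = 62.9%

62.9


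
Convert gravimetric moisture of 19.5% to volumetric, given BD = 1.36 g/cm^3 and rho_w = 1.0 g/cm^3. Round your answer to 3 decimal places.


Step 1: theta = (w / 100) * BD / rho_w
Step 2: theta = (19.5 / 100) * 1.36 / 1.0
Step 3: theta = 0.195 * 1.36
Step 4: theta = 0.265

0.265


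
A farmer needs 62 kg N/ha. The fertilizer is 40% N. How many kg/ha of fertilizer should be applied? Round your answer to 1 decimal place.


Step 1: Fertilizer rate = target N / (N content / 100)
Step 2: Rate = 62 / (40 / 100)
Step 3: Rate = 62 / 0.4
Step 4: Rate = 155.0 kg/ha

155.0


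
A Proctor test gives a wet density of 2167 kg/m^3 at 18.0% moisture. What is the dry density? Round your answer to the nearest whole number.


Step 1: Dry density = wet density / (1 + w/100)
Step 2: Dry density = 2167 / (1 + 18.0/100)
Step 3: Dry density = 2167 / 1.18
Step 4: Dry density = 1836 kg/m^3

1836


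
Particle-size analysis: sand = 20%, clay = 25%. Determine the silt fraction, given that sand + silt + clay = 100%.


Step 1: sand + silt + clay = 100%
Step 2: silt = 100 - sand - clay
Step 3: silt = 100 - 20 - 25
Step 4: silt = 55%

55


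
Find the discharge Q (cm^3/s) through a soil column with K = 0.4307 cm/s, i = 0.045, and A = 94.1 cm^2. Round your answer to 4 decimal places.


Step 1: Apply Darcy's law: Q = K * i * A
Step 2: Q = 0.4307 * 0.045 * 94.1
Step 3: Q = 1.8238 cm^3/s

1.8238


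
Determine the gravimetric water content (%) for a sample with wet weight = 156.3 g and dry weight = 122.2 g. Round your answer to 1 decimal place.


Step 1: Water mass = wet - dry = 156.3 - 122.2 = 34.1 g
Step 2: w = 100 * water mass / dry mass
Step 3: w = 100 * 34.1 / 122.2 = 27.9%

27.9


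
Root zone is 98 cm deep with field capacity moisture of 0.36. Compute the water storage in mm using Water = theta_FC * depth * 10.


Step 1: Water (mm) = theta_FC * depth (cm) * 10
Step 2: Water = 0.36 * 98 * 10
Step 3: Water = 352.8 mm

352.8


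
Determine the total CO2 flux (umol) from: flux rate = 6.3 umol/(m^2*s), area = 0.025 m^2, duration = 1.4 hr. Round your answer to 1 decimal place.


Step 1: Convert time to seconds: 1.4 hr * 3600 = 5040.0 s
Step 2: Total = flux * area * time_s
Step 3: Total = 6.3 * 0.025 * 5040.0
Step 4: Total = 793.8 umol

793.8


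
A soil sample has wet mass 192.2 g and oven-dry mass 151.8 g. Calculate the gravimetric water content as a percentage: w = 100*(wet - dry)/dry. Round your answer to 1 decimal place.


Step 1: Water mass = wet - dry = 192.2 - 151.8 = 40.4 g
Step 2: w = 100 * water mass / dry mass
Step 3: w = 100 * 40.4 / 151.8 = 26.6%

26.6


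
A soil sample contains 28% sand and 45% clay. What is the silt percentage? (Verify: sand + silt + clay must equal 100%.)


Step 1: sand + silt + clay = 100%
Step 2: silt = 100 - sand - clay
Step 3: silt = 100 - 28 - 45
Step 4: silt = 27%

27


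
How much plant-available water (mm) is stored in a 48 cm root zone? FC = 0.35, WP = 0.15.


Step 1: Available water = (FC - WP) * depth * 10
Step 2: AW = (0.35 - 0.15) * 48 * 10
Step 3: AW = 0.2 * 48 * 10
Step 4: AW = 96.0 mm

96.0


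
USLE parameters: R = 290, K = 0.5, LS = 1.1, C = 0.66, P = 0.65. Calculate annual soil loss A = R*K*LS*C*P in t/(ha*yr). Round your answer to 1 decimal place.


Step 1: A = R * K * LS * C * P
Step 2: R * K = 290 * 0.5 = 145.0
Step 3: (R*K) * LS = 145.0 * 1.1 = 159.5
Step 4: * C * P = 159.5 * 0.66 * 0.65 = 68.4
Step 5: A = 68.4 t/(ha*yr)

68.4


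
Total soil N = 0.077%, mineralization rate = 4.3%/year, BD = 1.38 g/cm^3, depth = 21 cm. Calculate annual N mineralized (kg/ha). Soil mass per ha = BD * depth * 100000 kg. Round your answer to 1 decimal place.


Step 1: Soil mass per ha = BD * depth * 100000 = 1.38 * 21 * 100000 = 2898000 kg
Step 2: Total N pool = soil mass * N%/100 = 2898000 * 0.077/100 = 2231.46 kg/ha
Step 3: N mineralized = N pool * rate%/100 = 2231.46 * 4.3/100 = 96.0 kg/ha/yr

96.0


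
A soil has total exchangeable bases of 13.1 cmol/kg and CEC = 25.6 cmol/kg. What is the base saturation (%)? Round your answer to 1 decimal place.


Step 1: BS = 100 * (sum of bases) / CEC
Step 2: BS = 100 * 13.1 / 25.6
Step 3: BS = 51.2%

51.2


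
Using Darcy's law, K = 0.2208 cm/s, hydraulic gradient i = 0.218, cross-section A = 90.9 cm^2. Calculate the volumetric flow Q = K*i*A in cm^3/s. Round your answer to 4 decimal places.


Step 1: Apply Darcy's law: Q = K * i * A
Step 2: Q = 0.2208 * 0.218 * 90.9
Step 3: Q = 4.3754 cm^3/s

4.3754


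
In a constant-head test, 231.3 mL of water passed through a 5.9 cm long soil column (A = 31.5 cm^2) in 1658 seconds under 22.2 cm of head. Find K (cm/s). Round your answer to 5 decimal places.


Step 1: K = Q * L / (A * t * h)
Step 2: Numerator = 231.3 * 5.9 = 1364.67
Step 3: Denominator = 31.5 * 1658 * 22.2 = 1159439.4
Step 4: K = 1364.67 / 1159439.4 = 0.00118 cm/s

0.00118


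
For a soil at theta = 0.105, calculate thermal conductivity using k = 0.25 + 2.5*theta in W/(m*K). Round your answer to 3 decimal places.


Step 1: k = 0.25 + 2.5 * theta
Step 2: k = 0.25 + 2.5 * 0.105
Step 3: k = 0.25 + 0.263
Step 4: k = 0.513 W/(m*K)

0.513


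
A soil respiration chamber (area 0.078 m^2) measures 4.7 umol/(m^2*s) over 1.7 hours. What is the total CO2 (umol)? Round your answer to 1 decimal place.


Step 1: Convert time to seconds: 1.7 hr * 3600 = 6120.0 s
Step 2: Total = flux * area * time_s
Step 3: Total = 4.7 * 0.078 * 6120.0
Step 4: Total = 2243.6 umol

2243.6


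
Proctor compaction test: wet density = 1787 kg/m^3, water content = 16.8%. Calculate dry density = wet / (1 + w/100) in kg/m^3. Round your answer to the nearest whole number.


Step 1: Dry density = wet density / (1 + w/100)
Step 2: Dry density = 1787 / (1 + 16.8/100)
Step 3: Dry density = 1787 / 1.168
Step 4: Dry density = 1530 kg/m^3

1530


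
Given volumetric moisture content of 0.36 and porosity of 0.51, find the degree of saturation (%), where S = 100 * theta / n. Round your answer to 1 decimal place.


Step 1: S = 100 * theta_v / n
Step 2: S = 100 * 0.36 / 0.51
Step 3: S = 70.6%

70.6


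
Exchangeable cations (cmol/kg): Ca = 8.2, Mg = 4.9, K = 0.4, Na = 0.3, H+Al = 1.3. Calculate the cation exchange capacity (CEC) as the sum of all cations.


Step 1: CEC = Ca + Mg + K + Na + (H+Al)
Step 2: CEC = 8.2 + 4.9 + 0.4 + 0.3 + 1.3
Step 3: CEC = 15.1 cmol/kg

15.1


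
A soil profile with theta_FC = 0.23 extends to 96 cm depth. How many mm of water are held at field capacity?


Step 1: Water (mm) = theta_FC * depth (cm) * 10
Step 2: Water = 0.23 * 96 * 10
Step 3: Water = 220.8 mm

220.8


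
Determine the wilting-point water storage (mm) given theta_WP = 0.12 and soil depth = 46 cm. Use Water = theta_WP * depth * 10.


Step 1: Water (mm) = theta_WP * depth * 10
Step 2: Water = 0.12 * 46 * 10
Step 3: Water = 55.2 mm

55.2


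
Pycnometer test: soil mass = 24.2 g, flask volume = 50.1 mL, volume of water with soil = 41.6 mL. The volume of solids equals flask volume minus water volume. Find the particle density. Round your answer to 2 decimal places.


Step 1: Volume of solids = flask volume - water volume with soil
Step 2: V_solids = 50.1 - 41.6 = 8.5 mL
Step 3: Particle density = mass / V_solids = 24.2 / 8.5 = 2.85 g/cm^3

2.85


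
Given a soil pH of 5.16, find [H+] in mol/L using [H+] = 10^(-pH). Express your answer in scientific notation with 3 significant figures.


Step 1: [H+] = 10^(-pH)
Step 2: [H+] = 10^(-5.16)
Step 3: [H+] = 6.92e-06 mol/L

6.92e-06


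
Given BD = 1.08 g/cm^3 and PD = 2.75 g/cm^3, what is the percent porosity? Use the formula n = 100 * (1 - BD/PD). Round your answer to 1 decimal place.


Step 1: Formula: n = 100 * (1 - BD / PD)
Step 2: n = 100 * (1 - 1.08 / 2.75)
Step 3: n = 100 * (1 - 0.39273)
Step 4: n = 60.7%

60.7


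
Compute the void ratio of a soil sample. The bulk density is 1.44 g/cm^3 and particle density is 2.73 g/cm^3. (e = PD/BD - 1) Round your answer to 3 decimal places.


Step 1: e = PD / BD - 1
Step 2: e = 2.73 / 1.44 - 1
Step 3: e = 1.89583 - 1
Step 4: e = 0.896

0.896


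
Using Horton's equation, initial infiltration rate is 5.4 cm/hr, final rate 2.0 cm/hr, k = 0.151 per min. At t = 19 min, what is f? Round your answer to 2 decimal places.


Step 1: f = fc + (f0 - fc) * exp(-k * t)
Step 2: exp(-0.151 * 19) = 0.056756
Step 3: f = 2.0 + (5.4 - 2.0) * 0.056756
Step 4: f = 2.0 + 3.4 * 0.056756
Step 5: f = 2.19 cm/hr

2.19


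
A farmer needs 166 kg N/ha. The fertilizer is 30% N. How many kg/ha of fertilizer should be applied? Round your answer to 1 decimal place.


Step 1: Fertilizer rate = target N / (N content / 100)
Step 2: Rate = 166 / (30 / 100)
Step 3: Rate = 166 / 0.3
Step 4: Rate = 553.3 kg/ha

553.3


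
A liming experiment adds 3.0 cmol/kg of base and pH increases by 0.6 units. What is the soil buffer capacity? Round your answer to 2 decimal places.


Step 1: BC = change in base / change in pH
Step 2: BC = 3.0 / 0.6
Step 3: BC = 5.0 cmol/(kg*pH unit)

5.0


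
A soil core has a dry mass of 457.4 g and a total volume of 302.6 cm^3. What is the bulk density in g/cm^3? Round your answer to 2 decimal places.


Step 1: Identify the formula: BD = dry mass / volume
Step 2: Substitute values: BD = 457.4 / 302.6
Step 3: BD = 1.51 g/cm^3

1.51


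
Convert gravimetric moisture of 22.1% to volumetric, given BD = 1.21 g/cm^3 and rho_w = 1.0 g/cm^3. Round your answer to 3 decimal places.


Step 1: theta = (w / 100) * BD / rho_w
Step 2: theta = (22.1 / 100) * 1.21 / 1.0
Step 3: theta = 0.221 * 1.21
Step 4: theta = 0.267

0.267


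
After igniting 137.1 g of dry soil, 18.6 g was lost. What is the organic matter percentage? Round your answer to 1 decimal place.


Step 1: OM% = 100 * LOI / sample mass
Step 2: OM = 100 * 18.6 / 137.1
Step 3: OM = 13.6%

13.6


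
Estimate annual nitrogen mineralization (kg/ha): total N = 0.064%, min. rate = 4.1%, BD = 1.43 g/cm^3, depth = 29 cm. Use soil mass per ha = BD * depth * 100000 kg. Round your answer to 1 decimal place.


Step 1: Soil mass per ha = BD * depth * 100000 = 1.43 * 29 * 100000 = 4147000 kg
Step 2: Total N pool = soil mass * N%/100 = 4147000 * 0.064/100 = 2654.08 kg/ha
Step 3: N mineralized = N pool * rate%/100 = 2654.08 * 4.1/100 = 108.8 kg/ha/yr

108.8


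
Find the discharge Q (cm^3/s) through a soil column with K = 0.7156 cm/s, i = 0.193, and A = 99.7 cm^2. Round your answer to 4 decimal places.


Step 1: Apply Darcy's law: Q = K * i * A
Step 2: Q = 0.7156 * 0.193 * 99.7
Step 3: Q = 13.7696 cm^3/s

13.7696


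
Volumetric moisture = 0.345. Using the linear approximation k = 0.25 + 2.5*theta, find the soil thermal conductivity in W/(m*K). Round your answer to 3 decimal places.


Step 1: k = 0.25 + 2.5 * theta
Step 2: k = 0.25 + 2.5 * 0.345
Step 3: k = 0.25 + 0.863
Step 4: k = 1.113 W/(m*K)

1.113


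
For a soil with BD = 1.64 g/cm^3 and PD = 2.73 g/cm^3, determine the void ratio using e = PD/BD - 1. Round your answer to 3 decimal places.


Step 1: e = PD / BD - 1
Step 2: e = 2.73 / 1.64 - 1
Step 3: e = 1.66463 - 1
Step 4: e = 0.665

0.665


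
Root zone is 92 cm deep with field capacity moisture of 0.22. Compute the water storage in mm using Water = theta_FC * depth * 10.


Step 1: Water (mm) = theta_FC * depth (cm) * 10
Step 2: Water = 0.22 * 92 * 10
Step 3: Water = 202.4 mm

202.4


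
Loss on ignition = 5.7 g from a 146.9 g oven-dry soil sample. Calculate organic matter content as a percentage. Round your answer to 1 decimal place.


Step 1: OM% = 100 * LOI / sample mass
Step 2: OM = 100 * 5.7 / 146.9
Step 3: OM = 3.9%

3.9


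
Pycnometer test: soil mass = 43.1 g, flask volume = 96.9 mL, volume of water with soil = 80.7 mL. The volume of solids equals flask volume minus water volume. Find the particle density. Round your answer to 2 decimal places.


Step 1: Volume of solids = flask volume - water volume with soil
Step 2: V_solids = 96.9 - 80.7 = 16.2 mL
Step 3: Particle density = mass / V_solids = 43.1 / 16.2 = 2.66 g/cm^3

2.66


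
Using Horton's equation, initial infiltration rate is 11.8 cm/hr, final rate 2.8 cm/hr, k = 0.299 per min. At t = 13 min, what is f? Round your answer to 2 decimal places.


Step 1: f = fc + (f0 - fc) * exp(-k * t)
Step 2: exp(-0.299 * 13) = 0.020507
Step 3: f = 2.8 + (11.8 - 2.8) * 0.020507
Step 4: f = 2.8 + 9.0 * 0.020507
Step 5: f = 2.98 cm/hr

2.98


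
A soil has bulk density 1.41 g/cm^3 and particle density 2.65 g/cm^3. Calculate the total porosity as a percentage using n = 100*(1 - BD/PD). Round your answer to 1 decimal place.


Step 1: Formula: n = 100 * (1 - BD / PD)
Step 2: n = 100 * (1 - 1.41 / 2.65)
Step 3: n = 100 * (1 - 0.53208)
Step 4: n = 46.8%

46.8


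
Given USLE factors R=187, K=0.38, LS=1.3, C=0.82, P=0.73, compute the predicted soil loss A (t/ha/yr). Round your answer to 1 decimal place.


Step 1: A = R * K * LS * C * P
Step 2: R * K = 187 * 0.38 = 71.06
Step 3: (R*K) * LS = 71.06 * 1.3 = 92.378
Step 4: * C * P = 92.378 * 0.82 * 0.73 = 55.3
Step 5: A = 55.3 t/(ha*yr)

55.3


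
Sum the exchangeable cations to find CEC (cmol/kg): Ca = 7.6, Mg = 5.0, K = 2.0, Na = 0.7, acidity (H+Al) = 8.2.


Step 1: CEC = Ca + Mg + K + Na + (H+Al)
Step 2: CEC = 7.6 + 5.0 + 2.0 + 0.7 + 8.2
Step 3: CEC = 23.5 cmol/kg

23.5


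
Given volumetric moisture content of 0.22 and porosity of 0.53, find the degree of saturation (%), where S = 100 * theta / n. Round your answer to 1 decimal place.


Step 1: S = 100 * theta_v / n
Step 2: S = 100 * 0.22 / 0.53
Step 3: S = 41.5%

41.5


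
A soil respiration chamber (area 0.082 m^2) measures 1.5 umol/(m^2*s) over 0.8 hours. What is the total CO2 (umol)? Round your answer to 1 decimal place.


Step 1: Convert time to seconds: 0.8 hr * 3600 = 2880.0 s
Step 2: Total = flux * area * time_s
Step 3: Total = 1.5 * 0.082 * 2880.0
Step 4: Total = 354.2 umol

354.2


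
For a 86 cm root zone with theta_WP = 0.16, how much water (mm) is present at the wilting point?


Step 1: Water (mm) = theta_WP * depth * 10
Step 2: Water = 0.16 * 86 * 10
Step 3: Water = 137.6 mm

137.6


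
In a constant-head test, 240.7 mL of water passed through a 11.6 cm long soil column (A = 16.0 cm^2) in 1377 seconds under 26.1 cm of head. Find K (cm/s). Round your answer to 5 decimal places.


Step 1: K = Q * L / (A * t * h)
Step 2: Numerator = 240.7 * 11.6 = 2792.12
Step 3: Denominator = 16.0 * 1377 * 26.1 = 575035.2
Step 4: K = 2792.12 / 575035.2 = 0.00486 cm/s

0.00486


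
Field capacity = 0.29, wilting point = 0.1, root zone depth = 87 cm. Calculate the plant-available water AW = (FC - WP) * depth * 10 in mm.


Step 1: Available water = (FC - WP) * depth * 10
Step 2: AW = (0.29 - 0.1) * 87 * 10
Step 3: AW = 0.19 * 87 * 10
Step 4: AW = 165.3 mm

165.3


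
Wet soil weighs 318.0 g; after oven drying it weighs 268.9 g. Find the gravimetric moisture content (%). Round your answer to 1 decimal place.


Step 1: Water mass = wet - dry = 318.0 - 268.9 = 49.1 g
Step 2: w = 100 * water mass / dry mass
Step 3: w = 100 * 49.1 / 268.9 = 18.3%

18.3


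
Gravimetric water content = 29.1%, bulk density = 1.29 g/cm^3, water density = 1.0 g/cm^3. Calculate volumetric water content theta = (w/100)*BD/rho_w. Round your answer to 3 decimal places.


Step 1: theta = (w / 100) * BD / rho_w
Step 2: theta = (29.1 / 100) * 1.29 / 1.0
Step 3: theta = 0.291 * 1.29
Step 4: theta = 0.375

0.375


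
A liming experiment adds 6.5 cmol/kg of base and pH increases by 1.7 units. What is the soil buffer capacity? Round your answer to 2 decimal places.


Step 1: BC = change in base / change in pH
Step 2: BC = 6.5 / 1.7
Step 3: BC = 3.82 cmol/(kg*pH unit)

3.82


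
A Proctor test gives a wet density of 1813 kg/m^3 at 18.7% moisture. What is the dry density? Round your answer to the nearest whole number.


Step 1: Dry density = wet density / (1 + w/100)
Step 2: Dry density = 1813 / (1 + 18.7/100)
Step 3: Dry density = 1813 / 1.187
Step 4: Dry density = 1527 kg/m^3

1527


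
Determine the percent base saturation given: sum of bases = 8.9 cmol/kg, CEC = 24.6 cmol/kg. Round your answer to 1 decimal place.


Step 1: BS = 100 * (sum of bases) / CEC
Step 2: BS = 100 * 8.9 / 24.6
Step 3: BS = 36.2%

36.2


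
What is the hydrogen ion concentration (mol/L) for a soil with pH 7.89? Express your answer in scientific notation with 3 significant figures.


Step 1: [H+] = 10^(-pH)
Step 2: [H+] = 10^(-7.89)
Step 3: [H+] = 1.29e-08 mol/L

1.29e-08


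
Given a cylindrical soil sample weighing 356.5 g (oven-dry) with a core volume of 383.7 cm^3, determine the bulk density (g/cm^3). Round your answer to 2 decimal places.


Step 1: Identify the formula: BD = dry mass / volume
Step 2: Substitute values: BD = 356.5 / 383.7
Step 3: BD = 0.93 g/cm^3

0.93


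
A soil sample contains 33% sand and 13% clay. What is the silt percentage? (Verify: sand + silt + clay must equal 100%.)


Step 1: sand + silt + clay = 100%
Step 2: silt = 100 - sand - clay
Step 3: silt = 100 - 33 - 13
Step 4: silt = 54%

54


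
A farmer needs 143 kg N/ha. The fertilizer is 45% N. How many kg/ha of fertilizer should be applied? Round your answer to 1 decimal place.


Step 1: Fertilizer rate = target N / (N content / 100)
Step 2: Rate = 143 / (45 / 100)
Step 3: Rate = 143 / 0.45
Step 4: Rate = 317.8 kg/ha

317.8


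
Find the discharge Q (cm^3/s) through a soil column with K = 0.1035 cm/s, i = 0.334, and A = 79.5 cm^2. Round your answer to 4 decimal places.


Step 1: Apply Darcy's law: Q = K * i * A
Step 2: Q = 0.1035 * 0.334 * 79.5
Step 3: Q = 2.7482 cm^3/s

2.7482


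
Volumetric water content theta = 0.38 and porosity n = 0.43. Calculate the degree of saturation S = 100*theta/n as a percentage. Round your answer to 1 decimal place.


Step 1: S = 100 * theta_v / n
Step 2: S = 100 * 0.38 / 0.43
Step 3: S = 88.4%

88.4


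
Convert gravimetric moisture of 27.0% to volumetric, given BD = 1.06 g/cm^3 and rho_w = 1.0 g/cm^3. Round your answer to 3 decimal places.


Step 1: theta = (w / 100) * BD / rho_w
Step 2: theta = (27.0 / 100) * 1.06 / 1.0
Step 3: theta = 0.27 * 1.06
Step 4: theta = 0.286

0.286


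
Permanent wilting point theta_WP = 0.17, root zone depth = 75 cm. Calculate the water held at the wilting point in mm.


Step 1: Water (mm) = theta_WP * depth * 10
Step 2: Water = 0.17 * 75 * 10
Step 3: Water = 127.5 mm

127.5


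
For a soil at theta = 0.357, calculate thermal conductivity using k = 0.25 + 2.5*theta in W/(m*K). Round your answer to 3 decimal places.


Step 1: k = 0.25 + 2.5 * theta
Step 2: k = 0.25 + 2.5 * 0.357
Step 3: k = 0.25 + 0.893
Step 4: k = 1.143 W/(m*K)

1.143


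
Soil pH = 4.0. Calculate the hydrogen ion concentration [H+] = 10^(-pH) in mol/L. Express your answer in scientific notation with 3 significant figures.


Step 1: [H+] = 10^(-pH)
Step 2: [H+] = 10^(-4.0)
Step 3: [H+] = 1.00e-04 mol/L

1.00e-04


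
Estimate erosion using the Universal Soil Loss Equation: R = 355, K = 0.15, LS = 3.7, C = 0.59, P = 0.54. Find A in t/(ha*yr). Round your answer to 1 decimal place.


Step 1: A = R * K * LS * C * P
Step 2: R * K = 355 * 0.15 = 53.25
Step 3: (R*K) * LS = 53.25 * 3.7 = 197.025
Step 4: * C * P = 197.025 * 0.59 * 0.54 = 62.8
Step 5: A = 62.8 t/(ha*yr)

62.8


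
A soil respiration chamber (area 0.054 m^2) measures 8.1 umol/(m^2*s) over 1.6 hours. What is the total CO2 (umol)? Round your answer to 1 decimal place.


Step 1: Convert time to seconds: 1.6 hr * 3600 = 5760.0 s
Step 2: Total = flux * area * time_s
Step 3: Total = 8.1 * 0.054 * 5760.0
Step 4: Total = 2519.4 umol

2519.4


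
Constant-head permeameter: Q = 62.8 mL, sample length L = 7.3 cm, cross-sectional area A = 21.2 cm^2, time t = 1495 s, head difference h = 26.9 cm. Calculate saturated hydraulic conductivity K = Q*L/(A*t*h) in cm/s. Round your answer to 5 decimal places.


Step 1: K = Q * L / (A * t * h)
Step 2: Numerator = 62.8 * 7.3 = 458.44
Step 3: Denominator = 21.2 * 1495 * 26.9 = 852568.6
Step 4: K = 458.44 / 852568.6 = 0.00054 cm/s

0.00054


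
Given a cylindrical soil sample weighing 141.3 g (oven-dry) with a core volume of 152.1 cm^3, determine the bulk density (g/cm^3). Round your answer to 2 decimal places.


Step 1: Identify the formula: BD = dry mass / volume
Step 2: Substitute values: BD = 141.3 / 152.1
Step 3: BD = 0.93 g/cm^3

0.93


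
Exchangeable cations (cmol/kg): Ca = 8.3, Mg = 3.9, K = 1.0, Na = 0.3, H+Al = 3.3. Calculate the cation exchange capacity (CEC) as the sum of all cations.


Step 1: CEC = Ca + Mg + K + Na + (H+Al)
Step 2: CEC = 8.3 + 3.9 + 1.0 + 0.3 + 3.3
Step 3: CEC = 16.8 cmol/kg

16.8


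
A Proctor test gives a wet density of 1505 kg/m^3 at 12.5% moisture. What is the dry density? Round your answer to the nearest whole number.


Step 1: Dry density = wet density / (1 + w/100)
Step 2: Dry density = 1505 / (1 + 12.5/100)
Step 3: Dry density = 1505 / 1.125
Step 4: Dry density = 1338 kg/m^3

1338


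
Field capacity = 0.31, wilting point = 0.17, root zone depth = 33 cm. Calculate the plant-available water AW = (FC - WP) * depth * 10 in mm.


Step 1: Available water = (FC - WP) * depth * 10
Step 2: AW = (0.31 - 0.17) * 33 * 10
Step 3: AW = 0.14 * 33 * 10
Step 4: AW = 46.2 mm

46.2


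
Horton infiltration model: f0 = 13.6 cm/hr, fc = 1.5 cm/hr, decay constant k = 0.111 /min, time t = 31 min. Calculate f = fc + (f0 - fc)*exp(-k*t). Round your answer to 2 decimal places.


Step 1: f = fc + (f0 - fc) * exp(-k * t)
Step 2: exp(-0.111 * 31) = 0.032033
Step 3: f = 1.5 + (13.6 - 1.5) * 0.032033
Step 4: f = 1.5 + 12.1 * 0.032033
Step 5: f = 1.89 cm/hr

1.89


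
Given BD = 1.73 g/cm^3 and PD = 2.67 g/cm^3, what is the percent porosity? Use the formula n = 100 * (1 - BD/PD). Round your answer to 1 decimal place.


Step 1: Formula: n = 100 * (1 - BD / PD)
Step 2: n = 100 * (1 - 1.73 / 2.67)
Step 3: n = 100 * (1 - 0.64794)
Step 4: n = 35.2%

35.2


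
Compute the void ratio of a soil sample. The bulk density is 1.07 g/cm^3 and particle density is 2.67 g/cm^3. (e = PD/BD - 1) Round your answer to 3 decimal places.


Step 1: e = PD / BD - 1
Step 2: e = 2.67 / 1.07 - 1
Step 3: e = 2.49533 - 1
Step 4: e = 1.495

1.495


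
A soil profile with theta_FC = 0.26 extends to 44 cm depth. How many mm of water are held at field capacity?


Step 1: Water (mm) = theta_FC * depth (cm) * 10
Step 2: Water = 0.26 * 44 * 10
Step 3: Water = 114.4 mm

114.4


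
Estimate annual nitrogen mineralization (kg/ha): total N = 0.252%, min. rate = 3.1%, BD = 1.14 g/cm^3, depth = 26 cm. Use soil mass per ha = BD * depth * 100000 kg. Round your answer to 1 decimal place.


Step 1: Soil mass per ha = BD * depth * 100000 = 1.14 * 26 * 100000 = 2964000 kg
Step 2: Total N pool = soil mass * N%/100 = 2964000 * 0.252/100 = 7469.28 kg/ha
Step 3: N mineralized = N pool * rate%/100 = 7469.28 * 3.1/100 = 231.5 kg/ha/yr

231.5


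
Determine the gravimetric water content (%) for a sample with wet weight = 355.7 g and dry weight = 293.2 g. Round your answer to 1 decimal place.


Step 1: Water mass = wet - dry = 355.7 - 293.2 = 62.5 g
Step 2: w = 100 * water mass / dry mass
Step 3: w = 100 * 62.5 / 293.2 = 21.3%

21.3


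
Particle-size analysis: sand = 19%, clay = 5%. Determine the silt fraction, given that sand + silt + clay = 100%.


Step 1: sand + silt + clay = 100%
Step 2: silt = 100 - sand - clay
Step 3: silt = 100 - 19 - 5
Step 4: silt = 76%

76


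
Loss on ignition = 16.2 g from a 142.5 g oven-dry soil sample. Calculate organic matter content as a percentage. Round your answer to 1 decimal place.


Step 1: OM% = 100 * LOI / sample mass
Step 2: OM = 100 * 16.2 / 142.5
Step 3: OM = 11.4%

11.4


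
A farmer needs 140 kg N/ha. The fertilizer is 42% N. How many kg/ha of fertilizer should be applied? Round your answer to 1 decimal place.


Step 1: Fertilizer rate = target N / (N content / 100)
Step 2: Rate = 140 / (42 / 100)
Step 3: Rate = 140 / 0.42
Step 4: Rate = 333.3 kg/ha

333.3


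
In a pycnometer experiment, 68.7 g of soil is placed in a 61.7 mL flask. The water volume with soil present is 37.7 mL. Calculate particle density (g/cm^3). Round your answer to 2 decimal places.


Step 1: Volume of solids = flask volume - water volume with soil
Step 2: V_solids = 61.7 - 37.7 = 24.0 mL
Step 3: Particle density = mass / V_solids = 68.7 / 24.0 = 2.86 g/cm^3

2.86


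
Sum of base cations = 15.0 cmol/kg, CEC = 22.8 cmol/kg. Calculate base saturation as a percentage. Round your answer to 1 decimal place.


Step 1: BS = 100 * (sum of bases) / CEC
Step 2: BS = 100 * 15.0 / 22.8
Step 3: BS = 65.8%

65.8


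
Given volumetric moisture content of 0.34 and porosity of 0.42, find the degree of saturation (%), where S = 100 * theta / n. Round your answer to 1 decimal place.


Step 1: S = 100 * theta_v / n
Step 2: S = 100 * 0.34 / 0.42
Step 3: S = 81.0%

81.0


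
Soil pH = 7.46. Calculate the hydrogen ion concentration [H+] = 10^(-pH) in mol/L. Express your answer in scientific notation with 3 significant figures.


Step 1: [H+] = 10^(-pH)
Step 2: [H+] = 10^(-7.46)
Step 3: [H+] = 3.47e-08 mol/L

3.47e-08


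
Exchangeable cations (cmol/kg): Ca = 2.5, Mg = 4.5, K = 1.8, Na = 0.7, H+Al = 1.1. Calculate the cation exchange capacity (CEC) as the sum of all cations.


Step 1: CEC = Ca + Mg + K + Na + (H+Al)
Step 2: CEC = 2.5 + 4.5 + 1.8 + 0.7 + 1.1
Step 3: CEC = 10.6 cmol/kg

10.6


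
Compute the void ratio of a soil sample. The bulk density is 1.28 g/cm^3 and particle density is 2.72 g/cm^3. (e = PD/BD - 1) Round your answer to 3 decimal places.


Step 1: e = PD / BD - 1
Step 2: e = 2.72 / 1.28 - 1
Step 3: e = 2.125 - 1
Step 4: e = 1.125

1.125


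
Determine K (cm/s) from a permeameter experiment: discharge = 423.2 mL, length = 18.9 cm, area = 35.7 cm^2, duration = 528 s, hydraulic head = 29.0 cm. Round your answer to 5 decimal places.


Step 1: K = Q * L / (A * t * h)
Step 2: Numerator = 423.2 * 18.9 = 7998.48
Step 3: Denominator = 35.7 * 528 * 29.0 = 546638.4
Step 4: K = 7998.48 / 546638.4 = 0.01463 cm/s

0.01463


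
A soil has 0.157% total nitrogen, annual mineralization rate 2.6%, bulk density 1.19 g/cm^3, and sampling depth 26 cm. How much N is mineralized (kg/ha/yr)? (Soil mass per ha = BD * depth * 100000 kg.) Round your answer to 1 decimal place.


Step 1: Soil mass per ha = BD * depth * 100000 = 1.19 * 26 * 100000 = 3094000 kg
Step 2: Total N pool = soil mass * N%/100 = 3094000 * 0.157/100 = 4857.58 kg/ha
Step 3: N mineralized = N pool * rate%/100 = 4857.58 * 2.6/100 = 126.3 kg/ha/yr

126.3
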